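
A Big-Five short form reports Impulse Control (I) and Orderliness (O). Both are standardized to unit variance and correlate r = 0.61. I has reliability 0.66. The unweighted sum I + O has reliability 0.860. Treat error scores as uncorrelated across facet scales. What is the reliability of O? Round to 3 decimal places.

Var(I+O) = 2 + 2·0.61 = 3.220.
True-score variance = ρ_I + ρ_O + 2·0.61, so 0.860 = (0.66 + ρ_O + 1.22) / 3.220.
ρ_O = 0.860·3.220 − 0.66 − 1.22 = 0.889.

0.889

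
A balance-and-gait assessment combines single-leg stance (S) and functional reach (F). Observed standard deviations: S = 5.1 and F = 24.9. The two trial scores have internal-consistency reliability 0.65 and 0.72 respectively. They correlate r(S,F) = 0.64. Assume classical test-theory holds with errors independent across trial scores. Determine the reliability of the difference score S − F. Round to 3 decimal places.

Var(S−F) = 5.1² + 24.9² − 2·5.1·24.9·0.64 = 646.02 − 162.547 = 483.473.
Under uncorrelated errors the observed covariances equal the true-score covariances, so only the own-variance terms attenuate.
True-score variance = [5.1²·0.65 + 24.9²·0.72] − 162.547 = 463.314 − 162.547 = 300.766.
Reliability = 300.766 / 483.473 = 0.622.

0.622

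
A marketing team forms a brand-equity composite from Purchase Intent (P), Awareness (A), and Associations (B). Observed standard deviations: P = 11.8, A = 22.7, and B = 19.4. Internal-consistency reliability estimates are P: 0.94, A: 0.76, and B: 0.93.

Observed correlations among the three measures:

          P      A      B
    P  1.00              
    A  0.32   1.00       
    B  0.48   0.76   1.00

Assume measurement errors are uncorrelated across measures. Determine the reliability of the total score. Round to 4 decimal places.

0.9243

Var(P+A+B) = 11.8² + 22.7² + 19.4² + 2·[11.8·22.7·0.32 + 11.8·19.4·0.48 + 22.7·19.4·0.76] = 1030.89 + 1060.57 = 2091.46.
Because errors are independent across components, Cov(Tᵢ,Tⱼ) = Cov(Xᵢ,Xⱼ); the off-diagonal part of the true-score variance is the same as above.
True-score variance = [11.8²·0.94 + 22.7²·0.76 + 19.4²·0.93] + 1060.57 = 872.521 + 1060.57 = 1933.09.
Reliability = 1933.09 / 2091.46 = 0.9243.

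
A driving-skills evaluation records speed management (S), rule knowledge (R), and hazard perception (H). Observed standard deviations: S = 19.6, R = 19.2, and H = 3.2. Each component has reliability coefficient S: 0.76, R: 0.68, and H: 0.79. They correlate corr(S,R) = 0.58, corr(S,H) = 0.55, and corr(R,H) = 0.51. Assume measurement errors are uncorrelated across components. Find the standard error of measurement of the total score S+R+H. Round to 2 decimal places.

Var(total) = 763.04 + 568.192 = 1331.23.
True-score variance = 550.726 + 568.192 = 1118.92, so reliability = 0.8405.
Error variance = 1331.23 − 1118.92 = 212.314; SEM = √212.314 = 14.57.

14.57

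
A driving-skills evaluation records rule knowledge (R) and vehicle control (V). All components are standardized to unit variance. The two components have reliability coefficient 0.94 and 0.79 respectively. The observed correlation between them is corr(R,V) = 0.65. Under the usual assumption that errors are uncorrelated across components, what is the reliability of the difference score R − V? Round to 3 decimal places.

Var(R−V) = 1 + 1 − 2·0.65 = 2 − 1.3 = 0.7.
Because errors are independent across components, Cov(Tᵢ,Tⱼ) = Cov(Xᵢ,Xⱼ); the off-diagonal part of the true-score variance is the same as above.
True-score variance = [0.94 + 0.79] − 1.3 = 1.73 − 1.3 = 0.43.
Reliability = 0.43 / 0.7 = 0.614.

0.614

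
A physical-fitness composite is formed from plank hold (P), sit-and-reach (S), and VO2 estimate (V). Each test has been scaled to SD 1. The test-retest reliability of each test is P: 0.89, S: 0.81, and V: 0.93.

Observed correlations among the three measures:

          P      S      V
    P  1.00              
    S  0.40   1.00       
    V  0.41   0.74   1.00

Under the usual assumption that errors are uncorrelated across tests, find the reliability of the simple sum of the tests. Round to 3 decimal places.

0.939

Var(P+S+V) = 3 + 2·[0.40 + 0.41 + 0.74] = 3 + 3.1 = 6.1.
With uncorrelated errors the cross-covariances are all true-score covariance, so they carry over unchanged; only the diagonal terms shrink to ρᵢσᵢ².
True-score variance = [0.89 + 0.81 + 0.93] + 3.1 = 2.63 + 3.1 = 5.73.
Reliability = 5.73 / 6.1 = 0.939.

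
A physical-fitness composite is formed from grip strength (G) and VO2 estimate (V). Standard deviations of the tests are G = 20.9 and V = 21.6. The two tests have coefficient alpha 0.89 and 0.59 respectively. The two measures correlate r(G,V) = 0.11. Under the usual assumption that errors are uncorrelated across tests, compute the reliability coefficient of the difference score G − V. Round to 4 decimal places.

Var(G−V) = 20.9² + 21.6² − 2·20.9·21.6·0.11 = 903.37 − 99.3168 = 804.053.
With uncorrelated errors the cross-covariances are all true-score covariance, so they carry over unchanged; only the diagonal terms shrink to ρᵢσᵢ².
True-score variance = [20.9²·0.89 + 21.6²·0.59] − 99.3168 = 664.031 − 99.3168 = 564.714.
Reliability = 564.714 / 804.053 = 0.7023.

0.7023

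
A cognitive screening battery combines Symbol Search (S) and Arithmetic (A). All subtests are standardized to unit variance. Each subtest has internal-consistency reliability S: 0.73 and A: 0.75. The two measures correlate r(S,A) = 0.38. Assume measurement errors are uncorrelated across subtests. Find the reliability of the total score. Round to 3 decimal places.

0.812

Var(S+A) = 2 + 2·[0.38] = 2 + 0.76 = 2.76.
Under uncorrelated errors the observed covariances equal the true-score covariances, so only the own-variance terms attenuate.
True-score variance = [0.73 + 0.75] + 0.76 = 1.48 + 0.76 = 2.24.
Reliability = 2.24 / 2.76 = 0.812.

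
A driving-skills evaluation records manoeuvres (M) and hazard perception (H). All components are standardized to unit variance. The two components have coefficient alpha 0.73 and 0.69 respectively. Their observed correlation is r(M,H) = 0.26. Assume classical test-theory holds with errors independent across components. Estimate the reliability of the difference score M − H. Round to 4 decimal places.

0.6081

Var(M−H) = 1 + 1 − 2·0.26 = 2 − 0.52 = 1.48.
Because errors are independent across components, Cov(Tᵢ,Tⱼ) = Cov(Xᵢ,Xⱼ); the off-diagonal part of the true-score variance is the same as above.
True-score variance = [0.73 + 0.69] − 0.52 = 1.42 − 0.52 = 0.9.
Reliability = 0.9 / 1.48 = 0.6081.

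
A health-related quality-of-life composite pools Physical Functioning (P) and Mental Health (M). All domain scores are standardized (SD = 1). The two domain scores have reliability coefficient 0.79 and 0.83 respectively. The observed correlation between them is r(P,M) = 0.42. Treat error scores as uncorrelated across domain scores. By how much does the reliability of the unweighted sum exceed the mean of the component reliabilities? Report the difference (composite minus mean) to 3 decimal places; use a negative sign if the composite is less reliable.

0.056

Var(sum) = 2 + 0.84 = 2.84; true-score variance = 1.62 + 0.84 = 2.46; composite reliability = 0.8662.
Mean component reliability = 0.8100.
Difference = 0.8662 − 0.8100 = 0.056.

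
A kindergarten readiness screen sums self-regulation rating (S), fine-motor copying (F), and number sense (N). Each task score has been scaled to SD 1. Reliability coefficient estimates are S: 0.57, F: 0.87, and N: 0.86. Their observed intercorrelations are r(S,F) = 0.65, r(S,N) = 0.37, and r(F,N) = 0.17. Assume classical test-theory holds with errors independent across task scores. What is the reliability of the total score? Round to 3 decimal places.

0.870

Var(S+F+N) = 3 + 2·[0.65 + 0.37 + 0.17] = 3 + 2.38 = 5.38.
Under uncorrelated errors the observed covariances equal the true-score covariances, so only the own-variance terms attenuate.
True-score variance = [0.57 + 0.87 + 0.86] + 2.38 = 2.3 + 2.38 = 4.68.
Reliability = 4.68 / 5.38 = 0.870.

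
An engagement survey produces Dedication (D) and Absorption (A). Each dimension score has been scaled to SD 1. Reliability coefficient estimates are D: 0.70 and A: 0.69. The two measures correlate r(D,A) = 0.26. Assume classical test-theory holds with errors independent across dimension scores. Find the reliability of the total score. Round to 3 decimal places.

0.758

Var(D+A) = 2 + 2·[0.26] = 2 + 0.52 = 2.52.
Because errors are independent across components, Cov(Tᵢ,Tⱼ) = Cov(Xᵢ,Xⱼ); the off-diagonal part of the true-score variance is the same as above.
True-score variance = [0.70 + 0.69] + 0.52 = 1.39 + 0.52 = 1.91.
Reliability = 1.91 / 2.52 = 0.758.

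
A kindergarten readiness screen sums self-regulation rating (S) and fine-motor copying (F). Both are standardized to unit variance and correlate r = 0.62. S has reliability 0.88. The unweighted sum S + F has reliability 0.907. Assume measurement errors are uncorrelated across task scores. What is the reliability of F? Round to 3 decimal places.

0.819

Var(S+F) = 2 + 2·0.62 = 3.240.
True-score variance = ρ_S + ρ_F + 2·0.62, so 0.907 = (0.88 + ρ_F + 1.24) / 3.240.
ρ_F = 0.907·3.240 − 0.88 − 1.24 = 0.819.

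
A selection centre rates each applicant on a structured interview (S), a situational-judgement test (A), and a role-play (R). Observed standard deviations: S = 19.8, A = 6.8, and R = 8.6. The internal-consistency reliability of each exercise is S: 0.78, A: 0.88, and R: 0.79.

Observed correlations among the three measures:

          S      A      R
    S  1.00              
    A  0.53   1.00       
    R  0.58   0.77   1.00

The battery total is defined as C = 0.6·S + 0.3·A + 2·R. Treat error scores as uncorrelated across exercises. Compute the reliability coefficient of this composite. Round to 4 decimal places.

Var(C) = 0.6²·19.8² + 0.3²·6.8² + 2²·8.6² + 2·[0.18·19.8·6.8·0.53 + 1.2·19.8·8.6·0.58 + 0.6·6.8·8.6·0.77] = 441.136 + 316.755 = 757.891.
Under uncorrelated errors the observed covariances equal the true-score covariances, so only the own-variance terms attenuate.
True-score variance = [0.6²·19.8²·0.78 + 0.3²·6.8²·0.88 + 2²·8.6²·0.79] + 316.755 = 347.461 + 316.755 = 664.215.
Reliability = 664.215 / 757.891 = 0.8764.

0.8764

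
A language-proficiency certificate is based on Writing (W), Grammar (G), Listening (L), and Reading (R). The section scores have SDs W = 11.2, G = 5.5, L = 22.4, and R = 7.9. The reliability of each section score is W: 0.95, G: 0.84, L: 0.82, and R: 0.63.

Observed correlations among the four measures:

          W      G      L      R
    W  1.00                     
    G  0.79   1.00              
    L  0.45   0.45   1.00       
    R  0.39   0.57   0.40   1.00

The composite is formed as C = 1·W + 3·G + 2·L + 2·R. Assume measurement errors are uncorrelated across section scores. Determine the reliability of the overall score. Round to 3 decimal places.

Var(C) = 11.2² + 3²·5.5² + 2²·22.4² + 2²·7.9² + 2·[3·11.2·5.5·0.79 + 2·11.2·22.4·0.45 + 2·11.2·7.9·0.39 + 6·5.5·22.4·0.45 + 6·5.5·7.9·0.57 + 4·22.4·7.9·0.40] = 2654.37 + 2410.35 = 5064.72.
With uncorrelated errors the cross-covariances are all true-score covariance, so they carry over unchanged; only the diagonal terms shrink to ρᵢσᵢ².
True-score variance = [11.2²·0.95 + 3²·5.5²·0.84 + 2²·22.4²·0.82 + 2²·7.9²·0.63] + 2410.35 = 2150.9 + 2410.35 = 4561.25.
Reliability = 4561.25 / 5064.72 = 0.901.

0.901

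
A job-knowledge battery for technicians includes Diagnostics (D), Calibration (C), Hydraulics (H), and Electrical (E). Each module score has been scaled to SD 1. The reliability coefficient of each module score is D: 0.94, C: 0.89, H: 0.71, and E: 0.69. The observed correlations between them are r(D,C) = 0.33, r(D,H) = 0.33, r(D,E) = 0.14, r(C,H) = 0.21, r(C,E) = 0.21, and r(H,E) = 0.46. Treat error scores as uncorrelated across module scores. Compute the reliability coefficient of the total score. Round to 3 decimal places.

0.895

Var(D+C+H+E) = 4 + 2·[0.33 + 0.33 + 0.14 + 0.21 + 0.21 + 0.46] = 4 + 3.36 = 7.36.
Because errors are independent across components, Cov(Tᵢ,Tⱼ) = Cov(Xᵢ,Xⱼ); the off-diagonal part of the true-score variance is the same as above.
True-score variance = [0.94 + 0.89 + 0.71 + 0.69] + 3.36 = 3.23 + 3.36 = 6.59.
Reliability = 6.59 / 7.36 = 0.895.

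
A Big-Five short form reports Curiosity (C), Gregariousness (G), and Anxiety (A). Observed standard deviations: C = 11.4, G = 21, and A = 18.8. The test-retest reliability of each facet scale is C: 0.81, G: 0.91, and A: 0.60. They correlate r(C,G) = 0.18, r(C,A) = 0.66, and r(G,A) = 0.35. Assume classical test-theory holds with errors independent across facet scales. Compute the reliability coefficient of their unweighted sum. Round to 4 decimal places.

0.8689

Var(C+G+A) = 11.4² + 21² + 18.8² + 2·[11.4·21·0.18 + 11.4·18.8·0.66 + 21·18.8·0.35] = 924.4 + 645.446 = 1569.85.
Under uncorrelated errors the observed covariances equal the true-score covariances, so only the own-variance terms attenuate.
True-score variance = [11.4²·0.81 + 21²·0.91 + 18.8²·0.60] + 645.446 = 718.642 + 645.446 = 1364.09.
Reliability = 1364.09 / 1569.85 = 0.8689.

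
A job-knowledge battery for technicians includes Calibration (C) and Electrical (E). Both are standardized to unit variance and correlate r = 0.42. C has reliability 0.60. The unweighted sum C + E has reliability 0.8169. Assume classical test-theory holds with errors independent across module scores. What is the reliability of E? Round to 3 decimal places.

Var(C+E) = 2 + 2·0.42 = 2.840.
True-score variance = ρ_C + ρ_E + 2·0.42, so 0.8169 = (0.60 + ρ_E + 0.84) / 2.840.
ρ_E = 0.8169·2.840 − 0.60 − 0.84 = 0.880.

0.880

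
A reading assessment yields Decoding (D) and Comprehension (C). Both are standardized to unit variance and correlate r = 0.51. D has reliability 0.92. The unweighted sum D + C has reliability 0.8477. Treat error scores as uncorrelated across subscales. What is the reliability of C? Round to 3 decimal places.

0.620

Var(D+C) = 2 + 2·0.51 = 3.020.
True-score variance = ρ_D + ρ_C + 2·0.51, so 0.8477 = (0.92 + ρ_C + 1.02) / 3.020.
ρ_C = 0.8477·3.020 − 0.92 − 1.02 = 0.620.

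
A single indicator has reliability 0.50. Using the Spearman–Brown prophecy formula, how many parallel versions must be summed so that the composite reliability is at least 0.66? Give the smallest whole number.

k ≥ ρ*(1−ρ₁)/(ρ₁(1−ρ*)) = 0.66·0.50 / (0.50·0.34) = 1.941.
Smallest integer k = 2.

2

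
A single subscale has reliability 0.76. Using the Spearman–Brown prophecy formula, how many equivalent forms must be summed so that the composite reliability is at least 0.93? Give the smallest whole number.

k ≥ ρ*(1−ρ₁)/(ρ₁(1−ρ*)) = 0.93·0.24 / (0.76·0.07) = 4.195.
Smallest integer k = 5.

5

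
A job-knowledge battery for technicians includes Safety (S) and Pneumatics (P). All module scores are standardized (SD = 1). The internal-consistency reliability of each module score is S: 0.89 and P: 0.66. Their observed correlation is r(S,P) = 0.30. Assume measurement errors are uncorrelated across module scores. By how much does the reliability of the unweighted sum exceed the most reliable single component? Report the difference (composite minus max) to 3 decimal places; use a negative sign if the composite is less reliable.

-0.063

Var(sum) = 2 + 0.6 = 2.6; true-score variance = 1.55 + 0.6 = 2.15; composite reliability = 0.8269.
Max component reliability = 0.8900.
Difference = 0.8269 − 0.8900 = -0.063.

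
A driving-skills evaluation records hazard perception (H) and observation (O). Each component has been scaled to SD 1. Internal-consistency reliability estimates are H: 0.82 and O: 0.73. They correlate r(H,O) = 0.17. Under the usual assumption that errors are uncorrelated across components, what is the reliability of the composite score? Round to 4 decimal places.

0.8077

Var(H+O) = 2 + 2·[0.17] = 2 + 0.34 = 2.34.
With uncorrelated errors the cross-covariances are all true-score covariance, so they carry over unchanged; only the diagonal terms shrink to ρᵢσᵢ².
True-score variance = [0.82 + 0.73] + 0.34 = 1.55 + 0.34 = 1.89.
Reliability = 1.89 / 2.34 = 0.8077.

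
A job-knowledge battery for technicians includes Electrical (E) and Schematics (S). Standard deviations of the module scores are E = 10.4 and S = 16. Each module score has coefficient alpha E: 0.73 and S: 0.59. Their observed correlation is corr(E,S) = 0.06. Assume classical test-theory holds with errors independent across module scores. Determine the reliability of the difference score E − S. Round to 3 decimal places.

0.610

Var(E−S) = 10.4² + 16² − 2·10.4·16·0.06 = 364.16 − 19.968 = 344.192.
Under uncorrelated errors the observed covariances equal the true-score covariances, so only the own-variance terms attenuate.
True-score variance = [10.4²·0.73 + 16²·0.59] − 19.968 = 229.997 − 19.968 = 210.029.
Reliability = 210.029 / 344.192 = 0.610.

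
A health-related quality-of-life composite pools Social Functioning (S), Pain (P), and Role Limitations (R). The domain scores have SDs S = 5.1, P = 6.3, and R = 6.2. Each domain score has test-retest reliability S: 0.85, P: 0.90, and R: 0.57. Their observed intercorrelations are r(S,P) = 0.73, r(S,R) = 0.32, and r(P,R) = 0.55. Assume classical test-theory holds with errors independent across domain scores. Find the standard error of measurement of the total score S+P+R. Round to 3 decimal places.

4.940

Var(total) = 104.14 + 110.113 = 214.253.
True-score variance = 79.7403 + 110.113 = 189.853, so reliability = 0.8861.
Error variance = 214.253 − 189.853 = 24.3997; SEM = √24.3997 = 4.940.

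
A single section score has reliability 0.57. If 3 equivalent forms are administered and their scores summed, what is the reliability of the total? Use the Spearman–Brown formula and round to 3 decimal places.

ρ_k = kρ / (1 + (k−1)ρ) = 3·0.57 / (1 + 2·0.57) = 1.710 / 2.140 = 0.799.

0.799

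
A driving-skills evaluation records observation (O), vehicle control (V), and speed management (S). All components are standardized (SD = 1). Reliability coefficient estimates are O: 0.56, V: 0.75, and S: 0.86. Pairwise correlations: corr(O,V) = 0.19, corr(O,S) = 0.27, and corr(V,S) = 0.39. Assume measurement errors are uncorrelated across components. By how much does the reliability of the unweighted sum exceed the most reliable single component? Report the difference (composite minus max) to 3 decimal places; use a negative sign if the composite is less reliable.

-0.037

Var(sum) = 3 + 1.7 = 4.7; true-score variance = 2.17 + 1.7 = 3.87; composite reliability = 0.8234.
Max component reliability = 0.8600.
Difference = 0.8234 − 0.8600 = -0.037.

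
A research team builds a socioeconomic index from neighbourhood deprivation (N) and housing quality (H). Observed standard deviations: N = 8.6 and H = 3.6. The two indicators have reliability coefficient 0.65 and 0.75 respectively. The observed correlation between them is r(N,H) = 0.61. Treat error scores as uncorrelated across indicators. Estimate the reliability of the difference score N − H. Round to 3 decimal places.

0.407

Var(N−H) = 8.6² + 3.6² − 2·8.6·3.6·0.61 = 86.92 − 37.7712 = 49.1488.
Under uncorrelated errors the observed covariances equal the true-score covariances, so only the own-variance terms attenuate.
True-score variance = [8.6²·0.65 + 3.6²·0.75] − 37.7712 = 57.794 − 37.7712 = 20.0228.
Reliability = 20.0228 / 49.1488 = 0.407.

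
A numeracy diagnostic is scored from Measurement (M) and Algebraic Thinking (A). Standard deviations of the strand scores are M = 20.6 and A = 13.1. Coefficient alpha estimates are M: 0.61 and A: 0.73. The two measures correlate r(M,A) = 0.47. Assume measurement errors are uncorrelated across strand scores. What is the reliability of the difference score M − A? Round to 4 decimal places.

Var(M−A) = 20.6² + 13.1² − 2·20.6·13.1·0.47 = 595.97 − 253.668 = 342.302.
Under uncorrelated errors the observed covariances equal the true-score covariances, so only the own-variance terms attenuate.
True-score variance = [20.6²·0.61 + 13.1²·0.73] − 253.668 = 384.135 − 253.668 = 130.467.
Reliability = 130.467 / 342.302 = 0.3811.

0.3811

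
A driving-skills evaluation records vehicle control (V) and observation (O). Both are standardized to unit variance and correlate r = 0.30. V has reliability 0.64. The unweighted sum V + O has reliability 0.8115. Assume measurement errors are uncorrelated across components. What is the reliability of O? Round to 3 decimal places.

Var(V+O) = 2 + 2·0.30 = 2.600.
True-score variance = ρ_V + ρ_O + 2·0.30, so 0.8115 = (0.64 + ρ_O + 0.60) / 2.600.
ρ_O = 0.8115·2.600 − 0.64 − 0.60 = 0.870.

0.870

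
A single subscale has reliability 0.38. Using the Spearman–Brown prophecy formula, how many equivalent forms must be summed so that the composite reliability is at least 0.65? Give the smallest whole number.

4

k ≥ ρ*(1−ρ₁)/(ρ₁(1−ρ*)) = 0.65·0.62 / (0.38·0.35) = 3.030.
Smallest integer k = 4.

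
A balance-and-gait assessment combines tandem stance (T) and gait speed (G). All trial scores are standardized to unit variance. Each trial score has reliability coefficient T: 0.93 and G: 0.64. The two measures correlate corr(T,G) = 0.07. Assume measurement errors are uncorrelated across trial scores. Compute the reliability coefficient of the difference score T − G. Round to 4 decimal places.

Var(T−G) = 1 + 1 − 2·0.07 = 2 − 0.14 = 1.86.
Under uncorrelated errors the observed covariances equal the true-score covariances, so only the own-variance terms attenuate.
True-score variance = [0.93 + 0.64] − 0.14 = 1.57 − 0.14 = 1.43.
Reliability = 1.43 / 1.86 = 0.7688.

0.7688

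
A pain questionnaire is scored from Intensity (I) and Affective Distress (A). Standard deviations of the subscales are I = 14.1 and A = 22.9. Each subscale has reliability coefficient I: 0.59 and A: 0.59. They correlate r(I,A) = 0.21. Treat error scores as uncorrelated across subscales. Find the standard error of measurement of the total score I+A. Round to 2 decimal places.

17.22

Var(total) = 723.22 + 135.614 = 858.834.
True-score variance = 426.7 + 135.614 = 562.314, so reliability = 0.6547.
Error variance = 858.834 − 562.314 = 296.52; SEM = √296.52 = 17.22.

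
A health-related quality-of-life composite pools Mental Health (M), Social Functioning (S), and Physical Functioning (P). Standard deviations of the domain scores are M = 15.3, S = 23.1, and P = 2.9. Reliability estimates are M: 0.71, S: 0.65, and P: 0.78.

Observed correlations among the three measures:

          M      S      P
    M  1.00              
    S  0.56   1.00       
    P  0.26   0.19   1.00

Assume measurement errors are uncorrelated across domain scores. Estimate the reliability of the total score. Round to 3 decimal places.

0.790

Var(M+S+P) = 15.3² + 23.1² + 2.9² + 2·[15.3·23.1·0.56 + 15.3·2.9·0.26 + 23.1·2.9·0.19] = 776.11 + 444.37 = 1220.48.
Under uncorrelated errors the observed covariances equal the true-score covariances, so only the own-variance terms attenuate.
True-score variance = [15.3²·0.71 + 23.1²·0.65 + 2.9²·0.78] + 444.37 = 519.61 + 444.37 = 963.98.
Reliability = 963.98 / 1220.48 = 0.790.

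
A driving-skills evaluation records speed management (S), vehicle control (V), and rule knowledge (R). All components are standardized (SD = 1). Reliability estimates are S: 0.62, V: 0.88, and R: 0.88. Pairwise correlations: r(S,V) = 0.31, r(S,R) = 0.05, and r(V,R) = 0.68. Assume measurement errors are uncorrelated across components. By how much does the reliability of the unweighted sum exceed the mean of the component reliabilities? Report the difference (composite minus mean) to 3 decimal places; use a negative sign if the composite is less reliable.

Var(sum) = 3 + 2.08 = 5.08; true-score variance = 2.38 + 2.08 = 4.46; composite reliability = 0.8780.
Mean component reliability = 0.7933.
Difference = 0.8780 − 0.7933 = 0.085.

0.085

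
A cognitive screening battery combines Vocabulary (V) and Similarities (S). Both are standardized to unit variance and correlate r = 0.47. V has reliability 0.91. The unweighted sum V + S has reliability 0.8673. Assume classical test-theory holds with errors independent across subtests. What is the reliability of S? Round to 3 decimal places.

Var(V+S) = 2 + 2·0.47 = 2.940.
True-score variance = ρ_V + ρ_S + 2·0.47, so 0.8673 = (0.91 + ρ_S + 0.94) / 2.940.
ρ_S = 0.8673·2.940 − 0.91 − 0.94 = 0.700.

0.700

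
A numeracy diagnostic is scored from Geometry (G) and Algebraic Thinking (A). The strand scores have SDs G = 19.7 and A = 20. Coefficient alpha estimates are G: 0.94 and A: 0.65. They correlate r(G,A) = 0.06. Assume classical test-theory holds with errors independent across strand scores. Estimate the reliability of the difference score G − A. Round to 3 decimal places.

0.780

Var(G−A) = 19.7² + 20² − 2·19.7·20·0.06 = 788.09 − 47.28 = 740.81.
With uncorrelated errors the cross-covariances are all true-score covariance, so they carry over unchanged; only the diagonal terms shrink to ρᵢσᵢ².
True-score variance = [19.7²·0.94 + 20²·0.65] − 47.28 = 624.805 − 47.28 = 577.525.
Reliability = 577.525 / 740.81 = 0.780.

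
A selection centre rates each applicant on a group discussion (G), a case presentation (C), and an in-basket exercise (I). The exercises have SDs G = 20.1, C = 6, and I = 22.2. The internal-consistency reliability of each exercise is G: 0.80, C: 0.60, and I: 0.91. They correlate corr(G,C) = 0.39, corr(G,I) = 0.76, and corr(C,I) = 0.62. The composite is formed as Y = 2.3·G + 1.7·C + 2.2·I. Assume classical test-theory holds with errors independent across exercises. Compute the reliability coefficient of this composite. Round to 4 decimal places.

0.9244

Var(Y) = 2.3²·20.1² + 1.7²·6² + 2.2²·22.2² + 2·[3.91·20.1·6·0.39 + 5.06·20.1·22.2·0.76 + 3.74·6·22.2·0.62] = 4626.6 + 4417.5 = 9044.1.
With uncorrelated errors the cross-covariances are all true-score covariance, so they carry over unchanged; only the diagonal terms shrink to ρᵢσᵢ².
True-score variance = [2.3²·20.1²·0.80 + 1.7²·6²·0.60 + 2.2²·22.2²·0.91] + 4417.5 = 3942.86 + 4417.5 = 8360.36.
Reliability = 8360.36 / 9044.1 = 0.9244.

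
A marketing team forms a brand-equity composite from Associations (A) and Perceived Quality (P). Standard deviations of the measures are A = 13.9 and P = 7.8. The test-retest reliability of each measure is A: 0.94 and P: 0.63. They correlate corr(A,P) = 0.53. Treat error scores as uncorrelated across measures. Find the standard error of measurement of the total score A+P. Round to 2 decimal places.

Var(total) = 254.05 + 114.925 = 368.975.
True-score variance = 219.947 + 114.925 = 334.872, so reliability = 0.9076.
Error variance = 368.975 − 334.872 = 34.1034; SEM = √34.1034 = 5.84.

5.84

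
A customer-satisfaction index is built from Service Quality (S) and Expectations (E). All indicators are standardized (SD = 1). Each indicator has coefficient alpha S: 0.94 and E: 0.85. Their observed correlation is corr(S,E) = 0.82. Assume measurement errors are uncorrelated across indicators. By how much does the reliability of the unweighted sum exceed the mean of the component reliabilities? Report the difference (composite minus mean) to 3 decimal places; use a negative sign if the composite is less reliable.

0.047

Var(sum) = 2 + 1.64 = 3.64; true-score variance = 1.79 + 1.64 = 3.43; composite reliability = 0.9423.
Mean component reliability = 0.8950.
Difference = 0.9423 − 0.8950 = 0.047.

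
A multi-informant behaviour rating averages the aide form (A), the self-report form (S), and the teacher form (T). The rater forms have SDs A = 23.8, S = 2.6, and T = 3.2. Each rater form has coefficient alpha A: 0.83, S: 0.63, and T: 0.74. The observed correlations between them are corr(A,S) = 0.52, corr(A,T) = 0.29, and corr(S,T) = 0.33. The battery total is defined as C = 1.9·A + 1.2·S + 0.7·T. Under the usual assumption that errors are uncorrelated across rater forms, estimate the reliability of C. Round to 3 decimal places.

Var(C) = 1.9²·23.8² + 1.2²·2.6² + 0.7²·3.2² + 2·[2.28·23.8·2.6·0.52 + 1.33·23.8·3.2·0.29 + 0.84·2.6·3.2·0.33] = 2059.6 + 210.092 = 2269.69.
Because errors are independent across components, Cov(Tᵢ,Tⱼ) = Cov(Xᵢ,Xⱼ); the off-diagonal part of the true-score variance is the same as above.
True-score variance = [1.9²·23.8²·0.83 + 1.2²·2.6²·0.63 + 0.7²·3.2²·0.74] + 210.092 = 1707.07 + 210.092 = 1917.16.
Reliability = 1917.16 / 2269.69 = 0.845.

0.845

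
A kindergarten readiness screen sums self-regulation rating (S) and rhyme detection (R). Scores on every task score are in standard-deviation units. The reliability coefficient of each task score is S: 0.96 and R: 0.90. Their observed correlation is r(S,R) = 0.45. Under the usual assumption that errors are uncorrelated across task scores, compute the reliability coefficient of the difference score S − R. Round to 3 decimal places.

Var(S−R) = 1 + 1 − 2·0.45 = 2 − 0.9 = 1.1.
Because errors are independent across components, Cov(Tᵢ,Tⱼ) = Cov(Xᵢ,Xⱼ); the off-diagonal part of the true-score variance is the same as above.
True-score variance = [0.96 + 0.90] − 0.9 = 1.86 − 0.9 = 0.96.
Reliability = 0.96 / 1.1 = 0.873.

0.873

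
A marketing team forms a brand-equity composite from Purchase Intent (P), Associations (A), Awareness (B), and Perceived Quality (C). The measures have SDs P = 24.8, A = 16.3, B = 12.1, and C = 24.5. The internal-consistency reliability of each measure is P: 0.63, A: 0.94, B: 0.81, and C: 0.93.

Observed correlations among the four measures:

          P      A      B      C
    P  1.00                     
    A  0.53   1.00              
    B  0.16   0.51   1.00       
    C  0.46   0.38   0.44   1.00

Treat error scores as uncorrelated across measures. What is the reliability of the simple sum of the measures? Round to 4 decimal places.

Var(P+A+B+C) = 24.8² + 16.3² + 12.1² + 24.5² + 2·[24.8·16.3·0.53 + 24.8·12.1·0.16 + 24.8·24.5·0.46 + 16.3·12.1·0.51 + 16.3·24.5·0.38 + 12.1·24.5·0.44] = 1627.39 + 1849.07 = 3476.46.
Because errors are independent across components, Cov(Tᵢ,Tⱼ) = Cov(Xᵢ,Xⱼ); the off-diagonal part of the true-score variance is the same as above.
True-score variance = [24.8²·0.63 + 16.3²·0.94 + 12.1²·0.81 + 24.5²·0.93] + 1849.07 = 1314.05 + 1849.07 = 3163.12.
Reliability = 3163.12 / 3476.46 = 0.9099.

0.9099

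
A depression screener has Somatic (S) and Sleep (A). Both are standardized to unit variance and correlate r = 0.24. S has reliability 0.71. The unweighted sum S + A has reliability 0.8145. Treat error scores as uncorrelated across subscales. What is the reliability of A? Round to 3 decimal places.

Var(S+A) = 2 + 2·0.24 = 2.480.
True-score variance = ρ_S + ρ_A + 2·0.24, so 0.8145 = (0.71 + ρ_A + 0.48) / 2.480.
ρ_A = 0.8145·2.480 − 0.71 − 0.48 = 0.830.

0.830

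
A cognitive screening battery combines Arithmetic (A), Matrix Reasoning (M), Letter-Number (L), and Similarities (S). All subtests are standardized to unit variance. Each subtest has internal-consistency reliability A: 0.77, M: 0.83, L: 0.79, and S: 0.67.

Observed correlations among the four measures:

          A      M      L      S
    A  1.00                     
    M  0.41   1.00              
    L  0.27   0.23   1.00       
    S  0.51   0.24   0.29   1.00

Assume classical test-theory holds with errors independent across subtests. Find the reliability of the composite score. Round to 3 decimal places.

0.881

Var(A+M+L+S) = 4 + 2·[0.41 + 0.27 + 0.51 + 0.23 + 0.24 + 0.29] = 4 + 3.9 = 7.9.
Because errors are independent across components, Cov(Tᵢ,Tⱼ) = Cov(Xᵢ,Xⱼ); the off-diagonal part of the true-score variance is the same as above.
True-score variance = [0.77 + 0.83 + 0.79 + 0.67] + 3.9 = 3.06 + 3.9 = 6.96.
Reliability = 6.96 / 7.9 = 0.881.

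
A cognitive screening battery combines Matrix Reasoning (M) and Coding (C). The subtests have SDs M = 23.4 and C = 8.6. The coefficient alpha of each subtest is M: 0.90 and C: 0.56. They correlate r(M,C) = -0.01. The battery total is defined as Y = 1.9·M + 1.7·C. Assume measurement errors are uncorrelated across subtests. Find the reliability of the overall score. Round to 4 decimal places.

Var(Y) = 1.9²·23.4² + 1.7²·8.6² + 2·[3.23·23.4·8.6·(-0.01)] = 2190.44 − 13.0001 = 2177.44.
Under uncorrelated errors the observed covariances equal the true-score covariances, so only the own-variance terms attenuate.
True-score variance = [1.9²·23.4²·0.90 + 1.7²·8.6²·0.56] − 13.0001 = 1898.72 − 13.0001 = 1885.72.
Reliability = 1885.72 / 2177.44 = 0.8660.

0.8660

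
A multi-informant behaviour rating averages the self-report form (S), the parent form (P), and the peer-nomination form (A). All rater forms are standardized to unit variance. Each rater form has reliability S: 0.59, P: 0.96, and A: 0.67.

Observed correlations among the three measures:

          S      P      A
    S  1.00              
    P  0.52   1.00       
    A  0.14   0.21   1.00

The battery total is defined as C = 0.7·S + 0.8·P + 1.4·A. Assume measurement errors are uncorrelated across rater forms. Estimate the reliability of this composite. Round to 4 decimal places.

0.8023

Var(C) = 0.7² + 0.8² + 1.4² + 2·[0.56·0.52 + 0.98·0.14 + 1.12·0.21] = 3.09 + 1.3272 = 4.4172.
Because errors are independent across components, Cov(Tᵢ,Tⱼ) = Cov(Xᵢ,Xⱼ); the off-diagonal part of the true-score variance is the same as above.
True-score variance = [0.7²·0.59 + 0.8²·0.96 + 1.4²·0.67] + 1.3272 = 2.2167 + 1.3272 = 3.5439.
Reliability = 3.5439 / 4.4172 = 0.8023.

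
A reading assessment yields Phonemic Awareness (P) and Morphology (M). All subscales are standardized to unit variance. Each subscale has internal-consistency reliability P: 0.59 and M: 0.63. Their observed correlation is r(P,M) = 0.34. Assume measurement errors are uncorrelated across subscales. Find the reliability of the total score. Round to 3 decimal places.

Var(P+M) = 2 + 2·[0.34] = 2 + 0.68 = 2.68.
Under uncorrelated errors the observed covariances equal the true-score covariances, so only the own-variance terms attenuate.
True-score variance = [0.59 + 0.63] + 0.68 = 1.22 + 0.68 = 1.9.
Reliability = 1.9 / 2.68 = 0.709.

0.709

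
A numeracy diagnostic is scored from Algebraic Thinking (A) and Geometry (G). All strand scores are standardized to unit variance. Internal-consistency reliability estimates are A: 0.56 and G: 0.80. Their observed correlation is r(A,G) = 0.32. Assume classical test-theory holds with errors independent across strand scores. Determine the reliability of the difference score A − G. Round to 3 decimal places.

0.529

Var(A−G) = 1 + 1 − 2·0.32 = 2 − 0.64 = 1.36.
With uncorrelated errors the cross-covariances are all true-score covariance, so they carry over unchanged; only the diagonal terms shrink to ρᵢσᵢ².
True-score variance = [0.56 + 0.80] − 0.64 = 1.36 − 0.64 = 0.72.
Reliability = 0.72 / 1.36 = 0.529.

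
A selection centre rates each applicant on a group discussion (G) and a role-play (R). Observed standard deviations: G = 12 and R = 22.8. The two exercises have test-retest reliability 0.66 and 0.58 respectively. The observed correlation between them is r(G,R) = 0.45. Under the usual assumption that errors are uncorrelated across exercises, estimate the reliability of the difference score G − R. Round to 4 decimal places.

0.3599

Var(G−R) = 12² + 22.8² − 2·12·22.8·0.45 = 663.84 − 246.24 = 417.6.
With uncorrelated errors the cross-covariances are all true-score covariance, so they carry over unchanged; only the diagonal terms shrink to ρᵢσᵢ².
True-score variance = [12²·0.66 + 22.8²·0.58] − 246.24 = 396.547 − 246.24 = 150.307.
Reliability = 150.307 / 417.6 = 0.3599.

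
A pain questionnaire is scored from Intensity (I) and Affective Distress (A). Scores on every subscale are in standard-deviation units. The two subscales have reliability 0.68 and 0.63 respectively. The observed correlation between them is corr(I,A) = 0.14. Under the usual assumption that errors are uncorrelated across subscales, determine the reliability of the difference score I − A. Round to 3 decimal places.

0.599

Var(I−A) = 1 + 1 − 2·0.14 = 2 − 0.28 = 1.72.
With uncorrelated errors the cross-covariances are all true-score covariance, so they carry over unchanged; only the diagonal terms shrink to ρᵢσᵢ².
True-score variance = [0.68 + 0.63] − 0.28 = 1.31 − 0.28 = 1.03.
Reliability = 1.03 / 1.72 = 0.599.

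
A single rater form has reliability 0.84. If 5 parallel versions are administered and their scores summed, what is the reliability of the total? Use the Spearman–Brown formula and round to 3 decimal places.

0.963

ρ_k = kρ / (1 + (k−1)ρ) = 5·0.84 / (1 + 4·0.84) = 4.200 / 4.360 = 0.963.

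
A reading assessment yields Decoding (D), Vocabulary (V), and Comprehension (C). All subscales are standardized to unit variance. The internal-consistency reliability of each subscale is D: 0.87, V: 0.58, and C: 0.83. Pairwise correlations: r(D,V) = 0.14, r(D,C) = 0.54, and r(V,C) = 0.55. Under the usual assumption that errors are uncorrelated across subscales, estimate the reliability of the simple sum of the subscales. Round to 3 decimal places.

0.868

Var(D+V+C) = 3 + 2·[0.14 + 0.54 + 0.55] = 3 + 2.46 = 5.46.
With uncorrelated errors the cross-covariances are all true-score covariance, so they carry over unchanged; only the diagonal terms shrink to ρᵢσᵢ².
True-score variance = [0.87 + 0.58 + 0.83] + 2.46 = 2.28 + 2.46 = 4.74.
Reliability = 4.74 / 5.46 = 0.868.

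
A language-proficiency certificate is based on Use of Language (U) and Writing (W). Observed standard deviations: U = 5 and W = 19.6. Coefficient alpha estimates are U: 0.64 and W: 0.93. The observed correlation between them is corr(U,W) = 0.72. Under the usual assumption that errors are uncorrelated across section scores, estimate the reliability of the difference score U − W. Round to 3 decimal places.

0.866

Var(U−W) = 5² + 19.6² − 2·5·19.6·0.72 = 409.16 − 141.12 = 268.04.
Under uncorrelated errors the observed covariances equal the true-score covariances, so only the own-variance terms attenuate.
True-score variance = [5²·0.64 + 19.6²·0.93] − 141.12 = 373.269 − 141.12 = 232.149.
Reliability = 232.149 / 268.04 = 0.866.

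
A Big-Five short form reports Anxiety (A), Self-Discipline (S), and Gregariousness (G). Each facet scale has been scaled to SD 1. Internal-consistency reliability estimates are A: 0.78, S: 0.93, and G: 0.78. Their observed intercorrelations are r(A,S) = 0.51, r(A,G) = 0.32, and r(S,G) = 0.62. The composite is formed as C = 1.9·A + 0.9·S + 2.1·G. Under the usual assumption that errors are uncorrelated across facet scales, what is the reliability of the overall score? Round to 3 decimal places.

0.882

Var(C) = 1.9² + 0.9² + 2.1² + 2·[1.71·0.51 + 3.99·0.32 + 1.89·0.62] = 8.83 + 6.6414 = 15.4714.
Because errors are independent across components, Cov(Tᵢ,Tⱼ) = Cov(Xᵢ,Xⱼ); the off-diagonal part of the true-score variance is the same as above.
True-score variance = [1.9²·0.78 + 0.9²·0.93 + 2.1²·0.78] + 6.6414 = 7.0089 + 6.6414 = 13.6503.
Reliability = 13.6503 / 15.4714 = 0.882.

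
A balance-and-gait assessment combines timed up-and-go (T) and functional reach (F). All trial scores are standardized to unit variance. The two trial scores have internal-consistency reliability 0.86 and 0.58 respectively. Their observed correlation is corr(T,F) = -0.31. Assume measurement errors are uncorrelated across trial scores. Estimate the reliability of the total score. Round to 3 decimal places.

Var(T+F) = 2 + 2·[(-0.31)] = 2 − 0.62 = 1.38.
Because errors are independent across components, Cov(Tᵢ,Tⱼ) = Cov(Xᵢ,Xⱼ); the off-diagonal part of the true-score variance is the same as above.
True-score variance = [0.86 + 0.58] − 0.62 = 1.44 − 0.62 = 0.82.
Reliability = 0.82 / 1.38 = 0.594.

0.594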